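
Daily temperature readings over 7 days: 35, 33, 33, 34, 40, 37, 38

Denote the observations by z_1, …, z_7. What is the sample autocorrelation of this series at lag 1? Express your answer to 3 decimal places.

Mean z̄ = (35 + 33 + 33 + 34 + 40 + 37 + 38)/7 = 35.7143
Deviations from mean: -0.7143, -2.7143, -2.7143, -1.7143, 4.2857, 1.2857, 2.2857
Σ(z_t−z̄)(z_{t+1}−z̄) = (1.9388) + (7.3673) + (4.6531) + (-7.3469) + (5.5102) + (2.9388) = 15.0612
Denominator Σ(z_t−z̄)² = 43.4286
r_1 = 15.0612 / 43.4286 = 0.347

0.347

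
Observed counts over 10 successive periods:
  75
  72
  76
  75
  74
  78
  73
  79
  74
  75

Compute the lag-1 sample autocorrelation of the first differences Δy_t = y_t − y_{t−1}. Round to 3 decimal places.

-0.800

First differences Δy: -3, 4, -1, -1, 4, -5, 6, -5, 1
Mean of differences = 0.0000
Numerator Σ(Δy_t−Δȳ)(Δy_{t+1}−Δȳ) = -104.0000
Denominator Σ(Δy_t−Δȳ)² = 130.0000
r_1(Δy) = -104.0000 / 130.0000 = -0.800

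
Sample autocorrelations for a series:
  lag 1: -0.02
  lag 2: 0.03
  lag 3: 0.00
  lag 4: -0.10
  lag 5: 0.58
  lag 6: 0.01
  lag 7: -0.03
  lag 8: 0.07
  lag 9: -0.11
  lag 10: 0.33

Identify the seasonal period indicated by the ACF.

5

The largest autocorrelation is r_5 = 0.58, with a weaker echo at lag 10 (0.33); the remaining lags stay at or below 0.07.
The dominant spike at lag 5 indicates a seasonal period of 5.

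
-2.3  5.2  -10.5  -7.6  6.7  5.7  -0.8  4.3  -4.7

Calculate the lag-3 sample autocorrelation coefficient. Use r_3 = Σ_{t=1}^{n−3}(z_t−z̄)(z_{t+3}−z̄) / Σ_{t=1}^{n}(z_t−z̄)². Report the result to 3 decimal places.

Mean z̄ = (-2.3 + 5.2 − 10.5 − 7.6 + 6.7 + 5.7 − 0.8 + 4.3 − 4.7)/9 = -0.4444
Σ(z_t−z̄)(z_{t+3}−z̄) = (13.2775) + (40.3264) + (-61.7858) + (2.5442) + (33.8964) + (-26.1480) = 2.1107
Denominator Σ(z_t−z̄)² = 317.1622
r_3 = 2.1107 / 317.1622 = 0.007

0.007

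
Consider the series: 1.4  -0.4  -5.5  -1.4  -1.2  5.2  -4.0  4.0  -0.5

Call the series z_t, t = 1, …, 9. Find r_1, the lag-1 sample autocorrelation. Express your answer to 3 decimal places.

Mean z̄ = (1.4 − 0.4 − 5.5 − 1.4 − 1.2 + 5.2 − 4.0 + 4.0 − 0.5)/9 = -0.2667
Numerator Σ_{t=1}^{8}(z_t−z̄)(z_{t+1}−z̄) = -34.9711
Denominator Σ(z_t−z̄)² = 94.4200
r_1 = -34.9711 / 94.4200 = -0.370

-0.370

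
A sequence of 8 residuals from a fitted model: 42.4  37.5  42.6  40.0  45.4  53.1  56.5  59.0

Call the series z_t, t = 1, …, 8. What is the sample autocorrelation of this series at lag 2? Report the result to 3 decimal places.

0.241

Mean z̄ = (42.4 + 37.5 + 42.6 + 40.0 + 45.4 + 53.1 + 56.5 + 59.0)/8 = 47.0625
Σ(z_t−z̄)(z_{t+2}−z̄) = (20.8064) + (67.5352) + (7.4189) + (-42.6398) + (-15.6898) + (72.0727) = 109.5034
Denominator Σ(z_t−z̄)² = 453.7588
r_2 = 109.5034 / 453.7588 = 0.241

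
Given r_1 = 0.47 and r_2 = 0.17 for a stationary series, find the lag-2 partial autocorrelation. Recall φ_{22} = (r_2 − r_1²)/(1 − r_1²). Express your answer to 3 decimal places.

-0.065

φ_{22} = (r_2 − r_1²) / (1 − r_1²)
r_1² = (0.47)² = 0.2209
Numerator = 0.17 − 0.2209 = -0.0509; denominator = 1 − 0.2209 = 0.7791
φ_{22} = -0.0509 / 0.7791 = -0.065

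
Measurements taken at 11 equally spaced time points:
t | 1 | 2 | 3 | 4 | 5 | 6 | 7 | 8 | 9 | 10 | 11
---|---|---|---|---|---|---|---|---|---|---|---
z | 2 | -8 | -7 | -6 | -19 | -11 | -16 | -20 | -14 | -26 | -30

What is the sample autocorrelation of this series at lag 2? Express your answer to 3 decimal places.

0.243

Mean z̄ = (2 − 8 − 7 − 6 − 19 − 11 − 16 − 20 − 14 − 26 − 30)/11 = -14.0909
Numerator Σ_{t=1}^{9}(z_t−z̄)(z_{t+2}−z̄) = 213.4380
Denominator Σ(z_t−z̄)² = 878.9091
r_2 = 213.4380 / 878.9091 = 0.243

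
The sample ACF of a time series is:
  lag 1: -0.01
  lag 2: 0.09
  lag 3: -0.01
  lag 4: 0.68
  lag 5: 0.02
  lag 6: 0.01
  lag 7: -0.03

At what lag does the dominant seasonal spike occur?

4

The largest autocorrelation is r_4 = 0.68; the remaining lags stay at or below 0.09.
The dominant spike at lag 4 indicates a seasonal period of 4.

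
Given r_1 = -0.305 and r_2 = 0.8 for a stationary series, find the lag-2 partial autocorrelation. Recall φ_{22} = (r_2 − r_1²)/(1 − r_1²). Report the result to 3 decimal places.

0.779

φ_{22} = (r_2 − r_1²) / (1 − r_1²)
r_1² = (-0.305)² = 0.093025
Numerator = 0.8 − 0.0930 = 0.7070; denominator = 1 − 0.0930 = 0.9070
φ_{22} = 0.7070 / 0.9070 = 0.779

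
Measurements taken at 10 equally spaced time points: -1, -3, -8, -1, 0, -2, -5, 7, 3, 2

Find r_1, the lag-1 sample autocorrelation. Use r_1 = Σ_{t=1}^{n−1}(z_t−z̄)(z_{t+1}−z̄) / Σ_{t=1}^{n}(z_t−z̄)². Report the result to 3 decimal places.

0.183

Mean z̄ = (-1 − 3 − 8 − 1 + 0 − 2 − 5 + 7 + 3 + 2)/10 = -0.8000
Numerator Σ_{t=1}^{9}(z_t−z̄)(z_{t+1}−z̄) = 29.1600
Denominator Σ(z_t−z̄)² = 159.6000
r_1 = 29.1600 / 159.6000 = 0.183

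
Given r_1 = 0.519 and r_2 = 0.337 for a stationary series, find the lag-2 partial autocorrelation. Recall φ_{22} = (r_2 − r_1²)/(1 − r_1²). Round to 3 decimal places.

φ_{22} = (r_2 − r_1²) / (1 − r_1²)
r_1² = (0.519)² = 0.269361
Numerator = 0.337 − 0.2694 = 0.0676; denominator = 1 − 0.2694 = 0.7306
φ_{22} = 0.0676 / 0.7306 = 0.093

0.093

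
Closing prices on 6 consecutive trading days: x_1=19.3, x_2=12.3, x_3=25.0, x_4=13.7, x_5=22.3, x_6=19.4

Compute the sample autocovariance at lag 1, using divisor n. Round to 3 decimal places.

-15.199

Mean x̄ = (19.3 + 12.3 + 25.0 + 13.7 + 22.3 + 19.4)/6 = 18.6667
Deviations: 0.6333, -6.3667, 6.3333, -4.9667, 3.6333, 0.7333
Σ_{t=1}^{5}(x_t−x̄)(x_{t+1}−x̄) = -91.1911
γ_1 = -91.1911 / 6 = -15.199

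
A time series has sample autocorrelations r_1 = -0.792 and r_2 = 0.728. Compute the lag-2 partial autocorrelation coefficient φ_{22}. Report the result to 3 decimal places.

0.270

φ_{22} = (r_2 − r_1²) / (1 − r_1²)
r_1² = (-0.792)² = 0.627264
Numerator = 0.728 − 0.6273 = 0.1007; denominator = 1 − 0.6273 = 0.3727
φ_{22} = 0.1007 / 0.3727 = 0.270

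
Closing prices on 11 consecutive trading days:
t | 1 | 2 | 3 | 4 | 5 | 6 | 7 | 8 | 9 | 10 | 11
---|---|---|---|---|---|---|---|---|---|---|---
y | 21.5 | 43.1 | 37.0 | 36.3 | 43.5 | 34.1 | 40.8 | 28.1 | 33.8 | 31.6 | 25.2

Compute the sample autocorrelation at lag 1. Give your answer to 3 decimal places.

-0.149

Mean ȳ = (21.5 + 43.1 + 37.0 + 36.3 + 43.5 + 34.1 + 40.8 + 28.1 + 33.8 + 31.6 + 25.2)/11 = 34.0909
Numerator Σ_{t=1}^{10}(y_t−ȳ)(y_{t+1}−ȳ) = -75.4455
Denominator Σ(y_t−ȳ)² = 507.8091
r_1 = -75.4455 / 507.8091 = -0.149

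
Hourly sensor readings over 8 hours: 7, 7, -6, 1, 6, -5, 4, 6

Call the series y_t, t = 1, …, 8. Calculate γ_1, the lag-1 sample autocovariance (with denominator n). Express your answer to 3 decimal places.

-5.344

Mean ȳ = (7 + 7 − 6 + 1 + 6 − 5 + 4 + 6)/8 = 2.5000
Σ_{t=1}^{7}(y_t−ȳ)(y_{t+1}−ȳ) = -42.7500
γ_1 = -42.7500 / 8 = -5.344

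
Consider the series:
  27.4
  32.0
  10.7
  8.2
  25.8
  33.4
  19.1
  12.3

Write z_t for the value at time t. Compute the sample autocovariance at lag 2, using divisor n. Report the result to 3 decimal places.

-66.405

Mean z̄ = (27.4 + 32.0 + 10.7 + 8.2 + 25.8 + 33.4 + 19.1 + 12.3)/8 = 21.1125
Σ_{t=1}^{6}(z_t−z̄)(z_{t+2}−z̄) = -531.2416
γ_2 = -531.2416 / 8 = -66.405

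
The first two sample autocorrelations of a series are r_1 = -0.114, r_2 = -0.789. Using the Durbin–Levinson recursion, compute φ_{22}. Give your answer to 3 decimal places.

-0.813

φ_{22} = (r_2 − r_1²) / (1 − r_1²)
r_1² = (-0.114)² = 0.012996
Numerator = -0.789 − 0.0130 = -0.8020; denominator = 1 − 0.0130 = 0.9870
φ_{22} = -0.8020 / 0.9870 = -0.813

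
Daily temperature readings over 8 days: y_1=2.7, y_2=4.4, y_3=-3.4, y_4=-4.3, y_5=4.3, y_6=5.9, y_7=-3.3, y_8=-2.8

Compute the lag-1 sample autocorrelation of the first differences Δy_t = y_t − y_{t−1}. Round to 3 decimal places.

-0.118

First differences Δy: 1.7, -7.8, -0.9, 8.6, 1.6, -9.2, 0.5
Mean of differences = -0.7857
Numerator Σ(Δy_t−Δȳ)(Δy_{t+1}−Δȳ) = -26.2073
Denominator Σ(Δy_t−Δȳ)² = 221.6286
r_1(Δy) = -26.2073 / 221.6286 = -0.118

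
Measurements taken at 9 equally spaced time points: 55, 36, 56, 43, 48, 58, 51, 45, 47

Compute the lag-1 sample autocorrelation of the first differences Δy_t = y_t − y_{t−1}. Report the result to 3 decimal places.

-0.605

First differences Δy: -19, 20, -13, 5, 10, -7, -6, 2
Mean of differences = -1.0000
Numerator Σ(Δy_t−Δȳ)(Δy_{t+1}−Δȳ) = -687.0000
Denominator Σ(Δy_t−Δȳ)² = 1136.0000
r_1(Δy) = -687.0000 / 1136.0000 = -0.605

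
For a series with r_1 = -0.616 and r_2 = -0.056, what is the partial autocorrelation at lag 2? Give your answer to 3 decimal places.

φ_{22} = (r_2 − r_1²) / (1 − r_1²)
r_1² = (-0.616)² = 0.379456
Numerator = -0.056 − 0.3795 = -0.4355; denominator = 1 − 0.3795 = 0.6205
φ_{22} = -0.4355 / 0.6205 = -0.702

-0.702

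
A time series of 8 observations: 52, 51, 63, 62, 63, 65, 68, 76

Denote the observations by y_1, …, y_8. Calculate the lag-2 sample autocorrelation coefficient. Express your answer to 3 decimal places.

0.078

Mean ȳ = (52 + 51 + 63 + 62 + 63 + 65 + 68 + 76)/8 = 62.5000
Σ(y_t−ȳ)(y_{t+2}−ȳ) = (-5.2500) + (5.7500) + (0.2500) + (-1.2500) + (2.7500) + (33.7500) = 36.0000
Denominator Σ(y_t−ȳ)² = 462.0000
r_2 = 36.0000 / 462.0000 = 0.078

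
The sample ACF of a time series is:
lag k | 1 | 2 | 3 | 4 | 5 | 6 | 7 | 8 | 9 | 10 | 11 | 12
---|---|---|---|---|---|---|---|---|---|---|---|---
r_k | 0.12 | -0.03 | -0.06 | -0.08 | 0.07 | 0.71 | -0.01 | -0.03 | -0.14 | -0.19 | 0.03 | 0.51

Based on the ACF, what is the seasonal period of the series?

The largest autocorrelation is r_6 = 0.71, with a weaker echo at lag 12 (0.51); the remaining lags stay at or below 0.12.
The dominant spike at lag 6 indicates a seasonal period of 6.

6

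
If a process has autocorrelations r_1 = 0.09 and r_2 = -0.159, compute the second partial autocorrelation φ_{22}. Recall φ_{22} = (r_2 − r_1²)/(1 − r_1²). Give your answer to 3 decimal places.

φ_{22} = (r_2 − r_1²) / (1 − r_1²)
r_1² = (0.09)² = 0.0081
Numerator = -0.159 − 0.0081 = -0.1671; denominator = 1 − 0.0081 = 0.9919
φ_{22} = -0.1671 / 0.9919 = -0.168

-0.168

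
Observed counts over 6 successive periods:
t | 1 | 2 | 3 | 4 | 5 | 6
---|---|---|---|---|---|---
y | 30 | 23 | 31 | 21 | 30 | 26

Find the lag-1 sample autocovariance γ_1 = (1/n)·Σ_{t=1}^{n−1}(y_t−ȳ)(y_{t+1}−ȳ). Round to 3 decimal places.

-12.255

Mean ȳ = (30 + 23 + 31 + 21 + 30 + 26)/6 = 26.8333
Deviations: 3.1667, -3.8333, 4.1667, -5.8333, 3.1667, -0.8333
Σ_{t=1}^{5}(y_t−ȳ)(y_{t+1}−ȳ) = -73.5278
γ_1 = -73.5278 / 6 = -12.255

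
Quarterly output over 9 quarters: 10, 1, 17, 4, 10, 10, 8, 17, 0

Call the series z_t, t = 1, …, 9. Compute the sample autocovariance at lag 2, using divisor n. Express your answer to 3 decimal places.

Mean z̄ = (10 + 1 + 17 + 4 + 10 + 10 + 8 + 17 + 0)/9 = 8.5556
Σ_{t=1}^{7}(z_t−z̄)(z_{t+2}−z̄) = 68.3827
γ_2 = 68.3827 / 9 = 7.598

7.598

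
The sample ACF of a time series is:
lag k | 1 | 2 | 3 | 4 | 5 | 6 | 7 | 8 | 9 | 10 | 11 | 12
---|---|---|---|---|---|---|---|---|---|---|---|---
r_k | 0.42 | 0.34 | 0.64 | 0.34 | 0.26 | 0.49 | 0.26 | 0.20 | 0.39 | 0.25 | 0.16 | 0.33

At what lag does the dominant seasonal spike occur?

The largest autocorrelation is r_3 = 0.64, with a weaker echo at lag 6 (0.49); the remaining lags stay at or below 0.42. The elevated value at lag 1 (0.42), dropping to 0.34 at lag 2, reflects decaying short-term dependence rather than seasonality.
The dominant spike at lag 3 indicates a seasonal period of 3.

3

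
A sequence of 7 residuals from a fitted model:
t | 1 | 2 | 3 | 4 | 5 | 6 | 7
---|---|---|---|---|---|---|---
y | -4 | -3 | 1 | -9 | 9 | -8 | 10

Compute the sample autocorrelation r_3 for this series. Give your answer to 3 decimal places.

Mean ȳ = (-4 − 3 + 1 − 9 + 9 − 8 + 10)/7 = -0.5714
Deviations from mean: -3.4286, -2.4286, 1.5714, -8.4286, 9.5714, -7.4286, 10.5714
Σ(y_t−ȳ)(y_{t+3}−ȳ) = (28.8980) + (-23.2449) + (-11.6735) + (-89.1020) = -95.1224
Denominator Σ(y_t−ȳ)² = 349.7143
r_3 = -95.1224 / 349.7143 = -0.272

-0.272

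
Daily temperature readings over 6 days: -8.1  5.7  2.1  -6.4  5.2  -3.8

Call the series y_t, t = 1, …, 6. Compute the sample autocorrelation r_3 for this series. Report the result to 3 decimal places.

0.395

Mean ȳ = (-8.1 + 5.7 + 2.1 − 6.4 + 5.2 − 3.8)/6 = -0.8833
Numerator Σ_{t=1}^{3}(y_t−ȳ)(y_{t+3}−ȳ) = 71.1592
Denominator Σ(y_t−ȳ)² = 180.2683
r_3 = 71.1592 / 180.2683 = 0.395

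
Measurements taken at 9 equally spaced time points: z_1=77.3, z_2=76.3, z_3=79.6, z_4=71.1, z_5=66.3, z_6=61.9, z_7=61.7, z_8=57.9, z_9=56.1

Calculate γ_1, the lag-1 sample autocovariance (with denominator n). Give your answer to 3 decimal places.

Mean z̄ = (77.3 + 76.3 + 79.6 + 71.1 + 66.3 + 61.9 + 61.7 + 57.9 + 56.1)/9 = 67.5778
Σ_{t=1}^{8}(z_t−z̄)(z_{t+1}−z̄) = 436.0951
γ_1 = 436.0951 / 9 = 48.455

48.455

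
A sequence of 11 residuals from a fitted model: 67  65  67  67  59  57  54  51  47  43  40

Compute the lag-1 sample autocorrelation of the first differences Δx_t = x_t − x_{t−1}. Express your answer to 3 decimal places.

0.005

First differences Δx: -2, 2, 0, -8, -2, -3, -3, -4, -4, -3
Mean of differences = -2.7000
Numerator Σ(Δx_t−Δx̄)(Δx_{t+1}−Δx̄) = 0.3100
Denominator Σ(Δx_t−Δx̄)² = 62.1000
r_1(Δx) = 0.3100 / 62.1000 = 0.005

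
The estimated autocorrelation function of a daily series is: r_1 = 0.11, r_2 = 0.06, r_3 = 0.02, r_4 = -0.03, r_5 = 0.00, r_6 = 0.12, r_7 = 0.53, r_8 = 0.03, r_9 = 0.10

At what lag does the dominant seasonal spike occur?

The largest autocorrelation is r_7 = 0.53; the remaining lags stay at or below 0.12.
The dominant spike at lag 7 indicates a seasonal period of 7.

7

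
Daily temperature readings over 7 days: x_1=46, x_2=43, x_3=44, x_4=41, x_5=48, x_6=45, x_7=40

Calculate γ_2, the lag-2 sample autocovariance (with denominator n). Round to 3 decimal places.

-2.271

Mean x̄ = (46 + 43 + 44 + 41 + 48 + 45 + 40)/7 = 43.8571
Deviations: 2.1429, -0.8571, 0.1429, -2.8571, 4.1429, 1.1429, -3.8571
Σ_{t=1}^{5}(x_t−x̄)(x_{t+2}−x̄) = -15.8980
γ_2 = -15.8980 / 7 = -2.271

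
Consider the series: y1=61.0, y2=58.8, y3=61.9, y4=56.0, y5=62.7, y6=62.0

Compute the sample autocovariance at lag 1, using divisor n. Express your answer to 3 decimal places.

Mean ȳ = (61.0 + 58.8 + 61.9 + 56.0 + 62.7 + 62.0)/6 = 60.4000
Σ_{t=1}^{5}(y_t−ȳ)(y_{t+1}−ȳ) = -16.4000
γ_1 = -16.4000 / 6 = -2.733

-2.733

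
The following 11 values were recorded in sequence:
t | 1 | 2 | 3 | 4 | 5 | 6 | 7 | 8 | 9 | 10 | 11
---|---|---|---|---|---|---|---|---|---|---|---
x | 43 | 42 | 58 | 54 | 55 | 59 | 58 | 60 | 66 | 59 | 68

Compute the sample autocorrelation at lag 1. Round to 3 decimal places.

Mean x̄ = (43 + 42 + 58 + 54 + 55 + 59 + 58 + 60 + 66 + 59 + 68)/11 = 56.5455
Numerator Σ_{t=1}^{10}(x_t−x̄)(x_{t+1}−x̄) = 264.8843
Denominator Σ(x_t−x̄)² = 652.7273
r_1 = 264.8843 / 652.7273 = 0.406

0.406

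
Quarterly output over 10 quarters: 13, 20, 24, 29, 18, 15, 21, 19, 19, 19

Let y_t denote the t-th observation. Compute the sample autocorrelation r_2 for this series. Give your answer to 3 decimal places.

-0.429

Mean ȳ = (13 + 20 + 24 + 29 + 18 + 15 + 21 + 19 + 19 + 19)/10 = 19.7000
Numerator Σ_{t=1}^{8}(y_t−ȳ)(y_{t+2}−ȳ) = -76.3800
Denominator Σ(y_t−ȳ)² = 178.1000
r_2 = -76.3800 / 178.1000 = -0.429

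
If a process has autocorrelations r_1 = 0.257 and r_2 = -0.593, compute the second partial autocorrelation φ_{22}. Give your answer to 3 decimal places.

φ_{22} = (r_2 − r_1²) / (1 − r_1²)
r_1² = (0.257)² = 0.066049
Numerator = -0.593 − 0.0660 = -0.6590; denominator = 1 − 0.0660 = 0.9340
φ_{22} = -0.6590 / 0.9340 = -0.706

-0.706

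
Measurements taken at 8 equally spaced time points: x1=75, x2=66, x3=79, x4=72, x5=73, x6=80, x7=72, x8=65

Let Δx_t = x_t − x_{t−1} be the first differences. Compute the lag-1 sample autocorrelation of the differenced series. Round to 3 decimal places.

First differences Δx: -9, 13, -7, 1, 7, -8, -7
Mean of differences = -1.4286
Numerator Σ(Δx_t−Δx̄)(Δx_{t+1}−Δx̄) = -201.4694
Denominator Σ(Δx_t−Δx̄)² = 447.7143
r_1(Δx) = -201.4694 / 447.7143 = -0.450

-0.450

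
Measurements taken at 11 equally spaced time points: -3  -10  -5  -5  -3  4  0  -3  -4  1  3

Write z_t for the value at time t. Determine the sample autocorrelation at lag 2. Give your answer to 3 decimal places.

-0.084

Mean z̄ = (-3 − 10 − 5 − 5 − 3 + 4 + 0 − 3 − 4 + 1 + 3)/11 = -2.2727
Numerator Σ_{t=1}^{9}(z_t−z̄)(z_{t+2}−z̄) = -13.6942
Denominator Σ(z_t−z̄)² = 162.1818
r_2 = -13.6942 / 162.1818 = -0.084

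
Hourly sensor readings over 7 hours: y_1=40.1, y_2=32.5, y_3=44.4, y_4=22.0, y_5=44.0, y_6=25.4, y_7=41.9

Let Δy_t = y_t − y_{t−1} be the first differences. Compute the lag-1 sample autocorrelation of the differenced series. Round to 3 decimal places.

First differences Δy: -7.6, 11.9, -22.4, 22.0, -18.6, 16.5
Mean of differences = 0.3000
Numerator Σ(Δy_t−Δȳ)(Δy_{t+1}−Δȳ) = -1563.8600
Denominator Σ(Δy_t−Δȳ)² = 1802.8000
r_1(Δy) = -1563.8600 / 1802.8000 = -0.867

-0.867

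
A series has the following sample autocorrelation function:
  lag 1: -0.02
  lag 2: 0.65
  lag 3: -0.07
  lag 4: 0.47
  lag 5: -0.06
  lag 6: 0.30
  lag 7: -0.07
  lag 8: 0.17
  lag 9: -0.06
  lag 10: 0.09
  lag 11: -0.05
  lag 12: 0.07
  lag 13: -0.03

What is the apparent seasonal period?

The largest autocorrelation is r_2 = 0.65, with weaker echoes at lags 4 (0.47), 6 (0.30) and 8 (0.17); the remaining lags stay at or below 0.09.
The dominant spike at lag 2 indicates a seasonal period of 2.

2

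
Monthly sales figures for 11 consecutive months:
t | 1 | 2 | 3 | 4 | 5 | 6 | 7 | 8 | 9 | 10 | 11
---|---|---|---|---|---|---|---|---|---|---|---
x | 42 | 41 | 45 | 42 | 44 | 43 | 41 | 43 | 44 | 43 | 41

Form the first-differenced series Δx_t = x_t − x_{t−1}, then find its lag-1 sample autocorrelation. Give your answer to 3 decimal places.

First differences Δx: -1, 4, -3, 2, -1, -2, 2, 1, -1, -2
Mean of differences = -0.1000
Numerator Σ(Δx_t−Δx̄)(Δx_{t+1}−Δx̄) = -22.8100
Denominator Σ(Δx_t−Δx̄)² = 44.9000
r_1(Δx) = -22.8100 / 44.9000 = -0.508

-0.508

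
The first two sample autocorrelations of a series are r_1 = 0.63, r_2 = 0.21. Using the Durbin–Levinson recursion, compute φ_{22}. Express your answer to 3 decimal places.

φ_{22} = (r_2 − r_1²) / (1 − r_1²)
r_1² = (0.63)² = 0.3969
Numerator = 0.21 − 0.3969 = -0.1869; denominator = 1 − 0.3969 = 0.6031
φ_{22} = -0.1869 / 0.6031 = -0.310

-0.310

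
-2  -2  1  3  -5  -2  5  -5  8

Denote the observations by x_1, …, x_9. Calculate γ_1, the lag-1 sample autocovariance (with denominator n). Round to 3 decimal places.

Mean x̄ = (-2 − 2 + 1 + 3 − 5 − 2 + 5 − 5 + 8)/9 = 0.1111
Σ_{t=1}^{8}(x_t−x̄)(x_{t+1}−x̄) = -74.4568
γ_1 = -74.4568 / 9 = -8.273

-8.273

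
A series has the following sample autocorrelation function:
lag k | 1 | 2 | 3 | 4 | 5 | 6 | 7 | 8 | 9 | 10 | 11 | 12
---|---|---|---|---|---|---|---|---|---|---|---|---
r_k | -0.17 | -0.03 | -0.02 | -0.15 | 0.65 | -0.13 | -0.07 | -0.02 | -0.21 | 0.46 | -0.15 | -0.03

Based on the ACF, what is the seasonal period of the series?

The largest autocorrelation is r_5 = 0.65, with a weaker echo at lag 10 (0.46); the remaining lags stay at or below -0.02.
The dominant spike at lag 5 indicates a seasonal period of 5.

5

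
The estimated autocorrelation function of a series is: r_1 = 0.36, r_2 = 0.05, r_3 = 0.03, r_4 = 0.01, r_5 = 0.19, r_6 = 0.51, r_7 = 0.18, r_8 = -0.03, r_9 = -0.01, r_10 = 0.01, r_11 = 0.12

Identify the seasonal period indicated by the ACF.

The largest autocorrelation is r_6 = 0.51; the remaining lags stay at or below 0.36. The elevated value at lag 1 (0.36), dropping to 0.05 at lag 2, reflects decaying short-term dependence rather than seasonality.
The dominant spike at lag 6 indicates a seasonal period of 6.

6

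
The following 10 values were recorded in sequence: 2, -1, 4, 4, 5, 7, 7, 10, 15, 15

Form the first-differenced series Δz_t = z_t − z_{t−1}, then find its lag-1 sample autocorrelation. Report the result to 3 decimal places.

-0.428

First differences Δz: -3, 5, 0, 1, 2, 0, 3, 5, 0
Mean of differences = 1.4444
Numerator Σ(Δz_t−Δz̄)(Δz_{t+1}−Δz̄) = -23.1975
Denominator Σ(Δz_t−Δz̄)² = 54.2222
r_1(Δz) = -23.1975 / 54.2222 = -0.428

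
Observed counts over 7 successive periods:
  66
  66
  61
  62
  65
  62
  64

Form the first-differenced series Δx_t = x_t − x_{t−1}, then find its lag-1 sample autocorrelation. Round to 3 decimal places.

-0.390

First differences Δx: 0, -5, 1, 3, -3, 2
Mean of differences = -0.3333
Numerator Σ(Δx_t−Δx̄)(Δx_{t+1}−Δx̄) = -18.4444
Denominator Σ(Δx_t−Δx̄)² = 47.3333
r_1(Δx) = -18.4444 / 47.3333 = -0.390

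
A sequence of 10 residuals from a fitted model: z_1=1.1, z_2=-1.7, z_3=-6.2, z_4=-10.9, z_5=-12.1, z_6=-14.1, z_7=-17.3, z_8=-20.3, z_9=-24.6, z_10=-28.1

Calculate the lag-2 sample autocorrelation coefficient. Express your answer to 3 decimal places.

Mean z̄ = (1.1 − 1.7 − 6.2 − 10.9 − 12.1 − 14.1 − 17.3 − 20.3 − 24.6 − 28.1)/10 = -13.4200
Numerator Σ_{t=1}^{8}(z_t−z̄)(z_{t+2}−z̄) = 286.1192
Denominator Σ(z_t−z̄)² = 811.7560
r_2 = 286.1192 / 811.7560 = 0.352

0.352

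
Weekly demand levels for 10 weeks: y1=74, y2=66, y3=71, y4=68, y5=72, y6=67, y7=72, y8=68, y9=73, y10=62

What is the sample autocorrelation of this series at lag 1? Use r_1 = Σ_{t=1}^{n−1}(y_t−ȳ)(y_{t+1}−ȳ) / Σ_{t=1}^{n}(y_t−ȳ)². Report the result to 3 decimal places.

Mean ȳ = (74 + 66 + 71 + 68 + 72 + 67 + 72 + 68 + 73 + 62)/10 = 69.3000
Numerator Σ_{t=1}^{9}(y_t−ȳ)(y_{t+1}−ȳ) = -74.5900
Denominator Σ(y_t−ȳ)² = 126.1000
r_1 = -74.5900 / 126.1000 = -0.592

-0.592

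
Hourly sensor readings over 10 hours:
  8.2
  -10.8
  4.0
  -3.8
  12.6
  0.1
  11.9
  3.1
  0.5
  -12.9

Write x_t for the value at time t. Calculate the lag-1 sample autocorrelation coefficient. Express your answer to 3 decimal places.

-0.274

Mean x̄ = (8.2 − 10.8 + 4.0 − 3.8 + 12.6 + 0.1 + 11.9 + 3.1 + 0.5 − 12.9)/10 = 1.2900
Numerator Σ_{t=1}^{9}(x_t−x̄)(x_{t+1}−x̄) = -184.7681
Denominator Σ(x_t−x̄)² = 674.3290
r_1 = -184.7681 / 674.3290 = -0.274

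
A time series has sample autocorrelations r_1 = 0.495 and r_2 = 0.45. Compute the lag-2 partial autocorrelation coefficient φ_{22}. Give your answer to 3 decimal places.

0.271

φ_{22} = (r_2 − r_1²) / (1 − r_1²)
r_1² = (0.495)² = 0.245025
Numerator = 0.45 − 0.2450 = 0.2050; denominator = 1 − 0.2450 = 0.7550
φ_{22} = 0.2050 / 0.7550 = 0.271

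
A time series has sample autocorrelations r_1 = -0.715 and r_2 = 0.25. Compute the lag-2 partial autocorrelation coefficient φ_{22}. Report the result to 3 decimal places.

-0.534

φ_{22} = (r_2 − r_1²) / (1 − r_1²)
r_1² = (-0.715)² = 0.511225
Numerator = 0.25 − 0.5112 = -0.2612; denominator = 1 − 0.5112 = 0.4888
φ_{22} = -0.2612 / 0.4888 = -0.534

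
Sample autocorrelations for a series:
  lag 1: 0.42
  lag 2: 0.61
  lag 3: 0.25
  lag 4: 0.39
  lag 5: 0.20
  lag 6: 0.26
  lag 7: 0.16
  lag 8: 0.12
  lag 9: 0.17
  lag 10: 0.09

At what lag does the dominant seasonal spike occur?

2

The largest autocorrelation is r_2 = 0.61; the remaining lags stay at or below 0.42.
The dominant spike at lag 2 indicates a seasonal period of 2.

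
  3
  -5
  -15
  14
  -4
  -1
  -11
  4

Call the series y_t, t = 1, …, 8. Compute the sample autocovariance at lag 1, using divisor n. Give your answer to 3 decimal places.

-34.971

Mean ȳ = (3 − 5 − 15 + 14 − 4 − 1 − 11 + 4)/8 = -1.8750
Deviations: 4.8750, -3.1250, -13.1250, 15.8750, -2.1250, 0.8750, -9.1250, 5.8750
Σ_{t=1}^{7}(y_t−ȳ)(y_{t+1}−ȳ) = -279.7656
γ_1 = -279.7656 / 8 = -34.971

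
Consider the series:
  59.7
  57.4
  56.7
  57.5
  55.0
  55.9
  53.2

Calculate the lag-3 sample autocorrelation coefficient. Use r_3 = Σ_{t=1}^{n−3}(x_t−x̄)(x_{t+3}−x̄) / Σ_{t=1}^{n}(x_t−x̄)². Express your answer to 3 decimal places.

-0.061

Mean x̄ = (59.7 + 57.4 + 56.7 + 57.5 + 55.0 + 55.9 + 53.2)/7 = 56.4857
Deviations from mean: 3.2143, 0.9143, 0.2143, 1.0143, -1.4857, -0.5857, -3.2857
Numerator Σ_{t=1}^{4}(x_t−x̄)(x_{t+3}−x̄) = -1.5563
Denominator Σ(x_t−x̄)² = 25.5886
r_3 = -1.5563 / 25.5886 = -0.061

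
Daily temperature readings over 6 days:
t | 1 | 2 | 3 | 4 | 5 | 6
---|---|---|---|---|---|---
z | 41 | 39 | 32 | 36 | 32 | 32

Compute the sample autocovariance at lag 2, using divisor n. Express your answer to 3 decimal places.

Mean z̄ = (41 + 39 + 32 + 36 + 32 + 32)/6 = 35.3333
Σ_{t=1}^{4}(z_t−z̄)(z_{t+2}−z̄) = -7.5556
γ_2 = -7.5556 / 6 = -1.259

-1.259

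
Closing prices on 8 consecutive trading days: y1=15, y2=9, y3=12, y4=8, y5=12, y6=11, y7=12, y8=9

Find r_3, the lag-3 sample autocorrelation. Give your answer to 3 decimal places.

-0.528

Mean ȳ = (15 + 9 + 12 + 8 + 12 + 11 + 12 + 9)/8 = 11.0000
Σ(y_t−ȳ)(y_{t+3}−ȳ) = (-12.0000) + (-2.0000) + (0.0000) + (-3.0000) + (-2.0000) = -19.0000
Denominator Σ(y_t−ȳ)² = 36.0000
r_3 = -19.0000 / 36.0000 = -0.528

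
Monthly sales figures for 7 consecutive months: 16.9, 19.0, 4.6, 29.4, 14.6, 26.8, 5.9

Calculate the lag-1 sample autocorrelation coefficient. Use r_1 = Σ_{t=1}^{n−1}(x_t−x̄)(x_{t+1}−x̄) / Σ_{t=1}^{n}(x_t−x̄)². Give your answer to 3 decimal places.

-0.631

Mean x̄ = (16.9 + 19.0 + 4.6 + 29.4 + 14.6 + 26.8 + 5.9)/7 = 16.7429
Deviations from mean: 0.1571, 2.2571, -12.1429, 12.6571, -2.1429, 10.0571, -10.8429
Numerator Σ_{t=1}^{6}(x_t−x̄)(x_{t+1}−x̄) = -338.4690
Denominator Σ(x_t−x̄)² = 536.0771
r_1 = -338.4690 / 536.0771 = -0.631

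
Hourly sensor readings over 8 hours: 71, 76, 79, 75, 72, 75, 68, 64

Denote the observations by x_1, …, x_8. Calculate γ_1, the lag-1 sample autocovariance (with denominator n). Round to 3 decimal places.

Mean x̄ = (71 + 76 + 79 + 75 + 72 + 75 + 68 + 64)/8 = 72.5000
Deviations: -1.5000, 3.5000, 6.5000, 2.5000, -0.5000, 2.5000, -4.5000, -8.5000
Σ_{t=1}^{7}(x_t−x̄)(x_{t+1}−x̄) = 58.2500
γ_1 = 58.2500 / 8 = 7.281

7.281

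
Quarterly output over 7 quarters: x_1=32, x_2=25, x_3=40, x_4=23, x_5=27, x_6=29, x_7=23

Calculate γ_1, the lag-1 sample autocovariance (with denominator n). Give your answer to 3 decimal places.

-15.843

Mean x̄ = (32 + 25 + 40 + 23 + 27 + 29 + 23)/7 = 28.4286
Deviations: 3.5714, -3.4286, 11.5714, -5.4286, -1.4286, 0.5714, -5.4286
Σ_{t=1}^{6}(x_t−x̄)(x_{t+1}−x̄) = -110.8980
γ_1 = -110.8980 / 7 = -15.843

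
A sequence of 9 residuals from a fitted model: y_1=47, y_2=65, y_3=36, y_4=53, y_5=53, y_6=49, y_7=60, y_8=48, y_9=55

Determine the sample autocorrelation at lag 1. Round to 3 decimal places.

Mean ȳ = (47 + 65 + 36 + 53 + 53 + 49 + 60 + 48 + 55)/9 = 51.7778
Numerator Σ_{t=1}^{8}(y_t−ȳ)(y_{t+1}−ȳ) = -359.0494
Denominator Σ(y_t−ȳ)² = 549.5556
r_1 = -359.0494 / 549.5556 = -0.653

-0.653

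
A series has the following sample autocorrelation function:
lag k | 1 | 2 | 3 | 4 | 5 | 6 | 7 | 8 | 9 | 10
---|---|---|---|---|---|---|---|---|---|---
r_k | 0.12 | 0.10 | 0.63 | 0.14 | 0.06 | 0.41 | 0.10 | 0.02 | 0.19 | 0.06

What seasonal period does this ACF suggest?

The largest autocorrelation is r_3 = 0.63, with weaker echoes at lags 6 (0.41) and 9 (0.19); the remaining lags stay at or below 0.14.
The dominant spike at lag 3 indicates a seasonal period of 3.

3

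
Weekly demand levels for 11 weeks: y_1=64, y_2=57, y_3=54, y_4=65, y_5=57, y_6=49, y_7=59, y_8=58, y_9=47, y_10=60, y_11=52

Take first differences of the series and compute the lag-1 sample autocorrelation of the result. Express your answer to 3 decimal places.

First differences Δy: -7, -3, 11, -8, -8, 10, -1, -11, 13, -8
Mean of differences = -1.2000
Numerator Σ(Δy_t−Δȳ)(Δy_{t+1}−Δȳ) = -359.8400
Denominator Σ(Δy_t−Δȳ)² = 747.6000
r_1(Δy) = -359.8400 / 747.6000 = -0.481

-0.481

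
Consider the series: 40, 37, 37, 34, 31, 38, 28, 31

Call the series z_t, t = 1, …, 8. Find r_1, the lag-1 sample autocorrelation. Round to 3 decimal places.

Mean z̄ = (40 + 37 + 37 + 34 + 31 + 38 + 28 + 31)/8 = 34.5000
Deviations from mean: 5.5000, 2.5000, 2.5000, -0.5000, -3.5000, 3.5000, -6.5000, -3.5000
Σ(z_t−z̄)(z_{t+1}−z̄) = (13.7500) + (6.2500) + (-1.2500) + (1.7500) + (-12.2500) + (-22.7500) + (22.7500) = 8.2500
Denominator Σ(z_t−z̄)² = 122.0000
r_1 = 8.2500 / 122.0000 = 0.068

0.068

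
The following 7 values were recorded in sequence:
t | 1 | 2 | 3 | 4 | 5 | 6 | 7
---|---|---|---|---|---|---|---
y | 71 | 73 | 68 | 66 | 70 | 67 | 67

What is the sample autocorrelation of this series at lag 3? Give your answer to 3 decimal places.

Mean ȳ = (71 + 73 + 68 + 66 + 70 + 67 + 67)/7 = 68.8571
Deviations from mean: 2.1429, 4.1429, -0.8571, -2.8571, 1.1429, -1.8571, -1.8571
Σ(y_t−ȳ)(y_{t+3}−ȳ) = (-6.1224) + (4.7347) + (1.5918) + (5.3061) = 5.5102
Denominator Σ(y_t−ȳ)² = 38.8571
r_3 = 5.5102 / 38.8571 = 0.142

0.142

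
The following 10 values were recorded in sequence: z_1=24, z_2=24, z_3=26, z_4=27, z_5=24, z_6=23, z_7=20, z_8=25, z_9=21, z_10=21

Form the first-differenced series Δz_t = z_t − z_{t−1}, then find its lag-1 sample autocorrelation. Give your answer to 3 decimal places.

-0.486

First differences Δz: 0, 2, 1, -3, -1, -3, 5, -4, 0
Mean of differences = -0.3333
Numerator Σ(Δz_t−Δz̄)(Δz_{t+1}−Δz̄) = -31.1111
Denominator Σ(Δz_t−Δz̄)² = 64.0000
r_1(Δz) = -31.1111 / 64.0000 = -0.486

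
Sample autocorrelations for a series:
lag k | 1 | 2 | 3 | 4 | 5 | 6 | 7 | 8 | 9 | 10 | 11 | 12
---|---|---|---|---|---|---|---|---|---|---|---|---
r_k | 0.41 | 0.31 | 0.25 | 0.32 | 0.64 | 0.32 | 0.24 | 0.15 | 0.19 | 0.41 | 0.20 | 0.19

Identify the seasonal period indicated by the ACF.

The largest autocorrelation is r_5 = 0.64; the remaining lags stay at or below 0.41. The elevated value at lag 1 (0.41), dropping to 0.31 at lag 2, reflects decaying short-term dependence rather than seasonality.
The dominant spike at lag 5 indicates a seasonal period of 5.

5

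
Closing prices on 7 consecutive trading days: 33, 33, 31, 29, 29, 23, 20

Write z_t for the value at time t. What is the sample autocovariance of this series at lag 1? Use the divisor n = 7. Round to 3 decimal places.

Mean z̄ = (33 + 33 + 31 + 29 + 29 + 23 + 20)/7 = 28.2857
Deviations: 4.7143, 4.7143, 2.7143, 0.7143, 0.7143, -5.2857, -8.2857
Σ_{t=1}^{6}(z_t−z̄)(z_{t+1}−z̄) = 77.4898
γ_1 = 77.4898 / 7 = 11.070

11.070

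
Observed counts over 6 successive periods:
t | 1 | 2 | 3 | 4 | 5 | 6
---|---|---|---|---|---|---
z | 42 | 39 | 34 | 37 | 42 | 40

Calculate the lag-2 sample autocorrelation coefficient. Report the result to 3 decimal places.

Mean z̄ = (42 + 39 + 34 + 37 + 42 + 40)/6 = 39.0000
Deviations from mean: 3.0000, 0.0000, -5.0000, -2.0000, 3.0000, 1.0000
Σ(z_t−z̄)(z_{t+2}−z̄) = (-15.0000) + (0.0000) + (-15.0000) + (-2.0000) = -32.0000
Denominator Σ(z_t−z̄)² = 48.0000
r_2 = -32.0000 / 48.0000 = -0.667

-0.667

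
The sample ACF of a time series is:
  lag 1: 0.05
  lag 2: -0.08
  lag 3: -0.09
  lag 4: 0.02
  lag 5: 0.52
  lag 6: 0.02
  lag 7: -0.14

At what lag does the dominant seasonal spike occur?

5

The largest autocorrelation is r_5 = 0.52; the remaining lags stay at or below 0.05.
The dominant spike at lag 5 indicates a seasonal period of 5.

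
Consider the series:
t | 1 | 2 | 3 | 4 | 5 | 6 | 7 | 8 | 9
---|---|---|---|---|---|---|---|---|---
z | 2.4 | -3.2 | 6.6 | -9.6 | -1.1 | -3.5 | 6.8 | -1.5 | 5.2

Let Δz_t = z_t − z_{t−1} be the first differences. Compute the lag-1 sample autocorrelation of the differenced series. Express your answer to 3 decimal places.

-0.784

First differences Δz: -5.6, 9.8, -16.2, 8.5, -2.4, 10.3, -8.3, 6.7
Mean of differences = 0.3500
Numerator Σ(Δz_t−Δz̄)(Δz_{t+1}−Δz̄) = -538.2775
Denominator Σ(Δz_t−Δz̄)² = 686.7400
r_1(Δz) = -538.2775 / 686.7400 = -0.784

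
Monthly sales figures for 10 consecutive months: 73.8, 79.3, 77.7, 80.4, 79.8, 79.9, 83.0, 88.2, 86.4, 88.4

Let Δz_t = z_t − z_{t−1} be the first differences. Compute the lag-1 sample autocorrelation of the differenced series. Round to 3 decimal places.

-0.420

First differences Δz: 5.5, -1.6, 2.7, -0.6, 0.1, 3.1, 5.2, -1.8, 2.0
Mean of differences = 1.6222
Numerator Σ(Δz_t−Δz̄)(Δz_{t+1}−Δz̄) = -25.4794
Denominator Σ(Δz_t−Δz̄)² = 60.6756
r_1(Δz) = -25.4794 / 60.6756 = -0.420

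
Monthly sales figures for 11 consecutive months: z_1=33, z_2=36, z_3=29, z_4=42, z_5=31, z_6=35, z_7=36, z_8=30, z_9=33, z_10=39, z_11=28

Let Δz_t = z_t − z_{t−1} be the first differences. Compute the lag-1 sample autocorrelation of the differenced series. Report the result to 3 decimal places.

First differences Δz: 3, -7, 13, -11, 4, 1, -6, 3, 6, -11
Mean of differences = -0.5000
Numerator Σ(Δz_t−Δz̄)(Δz_{t+1}−Δz̄) = -365.7500
Denominator Σ(Δz_t−Δz̄)² = 564.5000
r_1(Δz) = -365.7500 / 564.5000 = -0.648

-0.648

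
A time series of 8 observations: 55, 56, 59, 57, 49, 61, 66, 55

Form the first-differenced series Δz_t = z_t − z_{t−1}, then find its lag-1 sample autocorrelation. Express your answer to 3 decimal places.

First differences Δz: 1, 3, -2, -8, 12, 5, -11
Mean of differences = 0.0000
Numerator Σ(Δz_t−Δz̄)(Δz_{t+1}−Δz̄) = -78.0000
Denominator Σ(Δz_t−Δz̄)² = 368.0000
r_1(Δz) = -78.0000 / 368.0000 = -0.212

-0.212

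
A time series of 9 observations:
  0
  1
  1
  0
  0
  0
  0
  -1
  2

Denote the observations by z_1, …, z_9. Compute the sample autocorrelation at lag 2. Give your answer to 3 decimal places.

-0.093

Mean z̄ = (0 + 1 + 1 + 0 + 0 + 0 + 0 − 1 + 2)/9 = 0.3333
Numerator Σ_{t=1}^{7}(z_t−z̄)(z_{t+2}−z̄) = -0.5556
Denominator Σ(z_t−z̄)² = 6.0000
r_2 = -0.5556 / 6.0000 = -0.093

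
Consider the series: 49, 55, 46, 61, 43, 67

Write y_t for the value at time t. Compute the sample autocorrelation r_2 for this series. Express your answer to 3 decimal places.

Mean ȳ = (49 + 55 + 46 + 61 + 43 + 67)/6 = 53.5000
Numerator Σ_{t=1}^{4}(y_t−ȳ)(y_{t+2}−ȳ) = 225.0000
Denominator Σ(y_t−ȳ)² = 427.5000
r_2 = 225.0000 / 427.5000 = 0.526

0.526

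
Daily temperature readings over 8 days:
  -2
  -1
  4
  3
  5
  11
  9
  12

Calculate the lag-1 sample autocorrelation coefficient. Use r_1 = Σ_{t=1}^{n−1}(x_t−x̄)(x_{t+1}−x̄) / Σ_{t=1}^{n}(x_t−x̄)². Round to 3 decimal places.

0.534

Mean x̄ = (-2 − 1 + 4 + 3 + 5 + 11 + 9 + 12)/8 = 5.1250
Σ(x_t−x̄)(x_{t+1}−x̄) = (43.6406) + (6.8906) + (2.3906) + (0.2656) + (-0.7344) + (22.7656) + (26.6406) = 101.8594
Denominator Σ(x_t−x̄)² = 190.8750
r_1 = 101.8594 / 190.8750 = 0.534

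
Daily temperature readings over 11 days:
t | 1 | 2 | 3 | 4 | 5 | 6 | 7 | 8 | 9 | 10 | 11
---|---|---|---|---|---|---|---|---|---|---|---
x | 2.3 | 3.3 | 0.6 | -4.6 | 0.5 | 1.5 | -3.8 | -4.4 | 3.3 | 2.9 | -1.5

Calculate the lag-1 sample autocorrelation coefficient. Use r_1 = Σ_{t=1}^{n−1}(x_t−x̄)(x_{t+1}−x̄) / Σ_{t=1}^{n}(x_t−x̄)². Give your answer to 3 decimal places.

Mean x̄ = (2.3 + 3.3 + 0.6 − 4.6 + 0.5 + 1.5 − 3.8 − 4.4 + 3.3 + 2.9 − 1.5)/11 = 0.0091
Numerator Σ_{t=1}^{10}(x_t−x̄)(x_{t+1}−x̄) = 6.9863
Denominator Σ(x_t−x̄)² = 95.5491
r_1 = 6.9863 / 95.5491 = 0.073

0.073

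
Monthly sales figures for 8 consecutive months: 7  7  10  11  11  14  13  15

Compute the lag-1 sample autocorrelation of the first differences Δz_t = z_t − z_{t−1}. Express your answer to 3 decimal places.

-0.684

First differences Δz: 0, 3, 1, 0, 3, -1, 2
Mean of differences = 1.1429
Numerator Σ(Δz_t−Δz̄)(Δz_{t+1}−Δz̄) = -10.1633
Denominator Σ(Δz_t−Δz̄)² = 14.8571
r_1(Δz) = -10.1633 / 14.8571 = -0.684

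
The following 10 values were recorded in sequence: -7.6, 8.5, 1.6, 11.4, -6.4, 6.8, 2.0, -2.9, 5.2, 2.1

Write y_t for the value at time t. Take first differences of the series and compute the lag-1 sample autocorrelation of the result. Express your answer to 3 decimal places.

-0.686

First differences Δy: 16.1, -6.9, 9.8, -17.8, 13.2, -4.8, -4.9, 8.1, -3.1
Mean of differences = 1.0778
Numerator Σ(Δy_t−Δȳ)(Δy_{t+1}−Δȳ) = -690.3549
Denominator Σ(Δy_t−Δȳ)² = 1005.7556
r_1(Δy) = -690.3549 / 1005.7556 = -0.686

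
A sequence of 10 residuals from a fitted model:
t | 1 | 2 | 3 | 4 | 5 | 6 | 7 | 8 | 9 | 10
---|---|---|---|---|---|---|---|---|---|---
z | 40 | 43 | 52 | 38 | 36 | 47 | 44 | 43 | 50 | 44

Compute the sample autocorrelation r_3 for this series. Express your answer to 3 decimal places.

0.347

Mean z̄ = (40 + 43 + 52 + 38 + 36 + 47 + 44 + 43 + 50 + 44)/10 = 43.7000
Numerator Σ_{t=1}^{7}(z_t−z̄)(z_{t+3}−z̄) = 78.4300
Denominator Σ(z_t−z̄)² = 226.1000
r_3 = 78.4300 / 226.1000 = 0.347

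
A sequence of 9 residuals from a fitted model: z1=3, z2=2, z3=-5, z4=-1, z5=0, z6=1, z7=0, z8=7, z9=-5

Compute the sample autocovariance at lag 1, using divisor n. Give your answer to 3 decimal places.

Mean z̄ = (3 + 2 − 5 − 1 + 0 + 1 + 0 + 7 − 5)/9 = 0.2222
Σ_{t=1}^{8}(z_t−z̄)(z_{t+1}−z̄) = -34.9383
γ_1 = -34.9383 / 9 = -3.882

-3.882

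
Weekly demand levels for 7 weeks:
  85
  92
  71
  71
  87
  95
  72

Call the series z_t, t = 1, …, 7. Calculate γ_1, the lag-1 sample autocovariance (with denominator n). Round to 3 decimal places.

-11.166

Mean z̄ = (85 + 92 + 71 + 71 + 87 + 95 + 72)/7 = 81.8571
Deviations: 3.1429, 10.1429, -10.8571, -10.8571, 5.1429, 13.1429, -9.8571
Σ_{t=1}^{6}(z_t−z̄)(z_{t+1}−z̄) = -78.1633
γ_1 = -78.1633 / 7 = -11.166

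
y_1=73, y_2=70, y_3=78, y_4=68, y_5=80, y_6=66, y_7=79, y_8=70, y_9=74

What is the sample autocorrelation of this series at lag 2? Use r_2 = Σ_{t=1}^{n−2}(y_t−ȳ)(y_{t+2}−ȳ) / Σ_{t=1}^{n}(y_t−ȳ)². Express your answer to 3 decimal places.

Mean ȳ = (73 + 70 + 78 + 68 + 80 + 66 + 79 + 70 + 74)/9 = 73.1111
Σ(y_t−ȳ)(y_{t+2}−ȳ) = (-0.5432) + (15.9012) + (33.6790) + (36.3457) + (40.5679) + (22.1235) + (5.2346) = 153.3086
Denominator Σ(y_t−ȳ)² = 202.8889
r_2 = 153.3086 / 202.8889 = 0.756

0.756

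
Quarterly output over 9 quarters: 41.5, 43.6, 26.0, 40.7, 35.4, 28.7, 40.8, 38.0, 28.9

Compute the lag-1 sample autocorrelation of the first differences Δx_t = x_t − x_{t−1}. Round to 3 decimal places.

-0.535

First differences Δx: 2.1, -17.6, 14.7, -5.3, -6.7, 12.1, -2.8, -9.1
Mean of differences = -1.5750
Numerator Σ(Δx_t−Δx̄)(Δx_{t+1}−Δx̄) = -438.8506
Denominator Σ(Δx_t−Δx̄)² = 820.4550
r_1(Δx) = -438.8506 / 820.4550 = -0.535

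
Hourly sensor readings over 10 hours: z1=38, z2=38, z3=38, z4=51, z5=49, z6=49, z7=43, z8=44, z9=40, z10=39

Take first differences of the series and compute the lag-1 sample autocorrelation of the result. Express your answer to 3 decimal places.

First differences Δz: 0, 0, 13, -2, 0, -6, 1, -4, -1
Mean of differences = 0.1111
Numerator Σ(Δz_t−Δz̄)(Δz_{t+1}−Δz̄) = -32.2346
Denominator Σ(Δz_t−Δz̄)² = 226.8889
r_1(Δz) = -32.2346 / 226.8889 = -0.142

-0.142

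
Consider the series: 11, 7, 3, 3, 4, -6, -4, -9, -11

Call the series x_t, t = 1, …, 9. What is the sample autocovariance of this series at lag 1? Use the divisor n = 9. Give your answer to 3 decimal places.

28.167

Mean x̄ = (11 + 7 + 3 + 3 + 4 − 6 − 4 − 9 − 11)/9 = -0.2222
Σ_{t=1}^{8}(x_t−x̄)(x_{t+1}−x̄) = 253.5062
γ_1 = 253.5062 / 9 = 28.167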